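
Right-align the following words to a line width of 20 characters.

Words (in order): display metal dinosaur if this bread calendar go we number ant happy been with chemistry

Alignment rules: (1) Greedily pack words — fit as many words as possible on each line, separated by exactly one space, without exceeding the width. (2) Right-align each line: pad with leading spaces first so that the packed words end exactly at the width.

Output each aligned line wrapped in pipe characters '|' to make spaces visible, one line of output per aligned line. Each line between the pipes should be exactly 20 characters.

Answer: |       display metal|
|    dinosaur if this|
|bread calendar go we|
|    number ant happy|
| been with chemistry|

Derivation:
Line 1: ['display', 'metal'] (min_width=13, slack=7)
Line 2: ['dinosaur', 'if', 'this'] (min_width=16, slack=4)
Line 3: ['bread', 'calendar', 'go', 'we'] (min_width=20, slack=0)
Line 4: ['number', 'ant', 'happy'] (min_width=16, slack=4)
Line 5: ['been', 'with', 'chemistry'] (min_width=19, slack=1)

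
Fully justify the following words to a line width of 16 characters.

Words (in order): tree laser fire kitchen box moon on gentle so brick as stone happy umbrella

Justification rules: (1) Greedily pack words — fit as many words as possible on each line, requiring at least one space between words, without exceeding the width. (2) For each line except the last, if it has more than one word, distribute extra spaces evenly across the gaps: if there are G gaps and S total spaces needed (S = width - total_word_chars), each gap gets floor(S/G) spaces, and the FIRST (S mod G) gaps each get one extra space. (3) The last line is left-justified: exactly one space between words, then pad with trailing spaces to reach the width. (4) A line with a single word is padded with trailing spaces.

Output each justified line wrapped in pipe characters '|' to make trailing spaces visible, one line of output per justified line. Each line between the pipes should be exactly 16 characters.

Line 1: ['tree', 'laser', 'fire'] (min_width=15, slack=1)
Line 2: ['kitchen', 'box', 'moon'] (min_width=16, slack=0)
Line 3: ['on', 'gentle', 'so'] (min_width=12, slack=4)
Line 4: ['brick', 'as', 'stone'] (min_width=14, slack=2)
Line 5: ['happy', 'umbrella'] (min_width=14, slack=2)

Answer: |tree  laser fire|
|kitchen box moon|
|on   gentle   so|
|brick  as  stone|
|happy umbrella  |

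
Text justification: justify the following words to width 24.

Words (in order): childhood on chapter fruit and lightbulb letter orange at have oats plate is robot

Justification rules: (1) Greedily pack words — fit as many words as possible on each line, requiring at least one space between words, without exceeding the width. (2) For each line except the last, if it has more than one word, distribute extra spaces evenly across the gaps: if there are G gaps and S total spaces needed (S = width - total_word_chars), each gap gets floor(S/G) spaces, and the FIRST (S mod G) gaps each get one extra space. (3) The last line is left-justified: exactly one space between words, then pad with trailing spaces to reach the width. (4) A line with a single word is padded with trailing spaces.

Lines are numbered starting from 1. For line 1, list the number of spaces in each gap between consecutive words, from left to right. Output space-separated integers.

Answer: 3 3

Derivation:
Line 1: ['childhood', 'on', 'chapter'] (min_width=20, slack=4)
Line 2: ['fruit', 'and', 'lightbulb'] (min_width=19, slack=5)
Line 3: ['letter', 'orange', 'at', 'have'] (min_width=21, slack=3)
Line 4: ['oats', 'plate', 'is', 'robot'] (min_width=19, slack=5)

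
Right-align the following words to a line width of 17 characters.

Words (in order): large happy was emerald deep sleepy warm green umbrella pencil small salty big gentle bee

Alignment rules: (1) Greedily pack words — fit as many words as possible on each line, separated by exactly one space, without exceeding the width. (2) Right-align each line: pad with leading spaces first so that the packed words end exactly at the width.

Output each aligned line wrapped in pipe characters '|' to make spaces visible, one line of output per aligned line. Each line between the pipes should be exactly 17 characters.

Line 1: ['large', 'happy', 'was'] (min_width=15, slack=2)
Line 2: ['emerald', 'deep'] (min_width=12, slack=5)
Line 3: ['sleepy', 'warm', 'green'] (min_width=17, slack=0)
Line 4: ['umbrella', 'pencil'] (min_width=15, slack=2)
Line 5: ['small', 'salty', 'big'] (min_width=15, slack=2)
Line 6: ['gentle', 'bee'] (min_width=10, slack=7)

Answer: |  large happy was|
|     emerald deep|
|sleepy warm green|
|  umbrella pencil|
|  small salty big|
|       gentle bee|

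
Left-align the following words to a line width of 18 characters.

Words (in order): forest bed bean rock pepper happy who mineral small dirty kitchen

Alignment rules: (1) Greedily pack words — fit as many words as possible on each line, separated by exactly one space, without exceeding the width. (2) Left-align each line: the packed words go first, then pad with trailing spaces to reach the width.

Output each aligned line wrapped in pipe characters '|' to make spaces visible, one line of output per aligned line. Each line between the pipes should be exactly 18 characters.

Line 1: ['forest', 'bed', 'bean'] (min_width=15, slack=3)
Line 2: ['rock', 'pepper', 'happy'] (min_width=17, slack=1)
Line 3: ['who', 'mineral', 'small'] (min_width=17, slack=1)
Line 4: ['dirty', 'kitchen'] (min_width=13, slack=5)

Answer: |forest bed bean   |
|rock pepper happy |
|who mineral small |
|dirty kitchen     |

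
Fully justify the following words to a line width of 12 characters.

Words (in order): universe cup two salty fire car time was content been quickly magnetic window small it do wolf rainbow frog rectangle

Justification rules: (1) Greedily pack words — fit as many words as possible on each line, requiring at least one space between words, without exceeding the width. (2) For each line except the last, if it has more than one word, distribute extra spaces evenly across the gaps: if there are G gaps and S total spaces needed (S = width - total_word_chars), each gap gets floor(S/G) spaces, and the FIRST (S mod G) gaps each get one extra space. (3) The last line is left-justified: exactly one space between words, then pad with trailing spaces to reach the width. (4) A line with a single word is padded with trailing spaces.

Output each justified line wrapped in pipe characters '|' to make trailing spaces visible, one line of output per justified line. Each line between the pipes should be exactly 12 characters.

Line 1: ['universe', 'cup'] (min_width=12, slack=0)
Line 2: ['two', 'salty'] (min_width=9, slack=3)
Line 3: ['fire', 'car'] (min_width=8, slack=4)
Line 4: ['time', 'was'] (min_width=8, slack=4)
Line 5: ['content', 'been'] (min_width=12, slack=0)
Line 6: ['quickly'] (min_width=7, slack=5)
Line 7: ['magnetic'] (min_width=8, slack=4)
Line 8: ['window', 'small'] (min_width=12, slack=0)
Line 9: ['it', 'do', 'wolf'] (min_width=10, slack=2)
Line 10: ['rainbow', 'frog'] (min_width=12, slack=0)
Line 11: ['rectangle'] (min_width=9, slack=3)

Answer: |universe cup|
|two    salty|
|fire     car|
|time     was|
|content been|
|quickly     |
|magnetic    |
|window small|
|it  do  wolf|
|rainbow frog|
|rectangle   |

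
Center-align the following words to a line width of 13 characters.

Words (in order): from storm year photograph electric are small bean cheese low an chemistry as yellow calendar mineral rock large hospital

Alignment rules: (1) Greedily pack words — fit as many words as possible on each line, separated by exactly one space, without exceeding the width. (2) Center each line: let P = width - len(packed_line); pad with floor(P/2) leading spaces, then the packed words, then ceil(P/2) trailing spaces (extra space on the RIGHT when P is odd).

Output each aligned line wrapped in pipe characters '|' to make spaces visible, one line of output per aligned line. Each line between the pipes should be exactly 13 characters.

Line 1: ['from', 'storm'] (min_width=10, slack=3)
Line 2: ['year'] (min_width=4, slack=9)
Line 3: ['photograph'] (min_width=10, slack=3)
Line 4: ['electric', 'are'] (min_width=12, slack=1)
Line 5: ['small', 'bean'] (min_width=10, slack=3)
Line 6: ['cheese', 'low', 'an'] (min_width=13, slack=0)
Line 7: ['chemistry', 'as'] (min_width=12, slack=1)
Line 8: ['yellow'] (min_width=6, slack=7)
Line 9: ['calendar'] (min_width=8, slack=5)
Line 10: ['mineral', 'rock'] (min_width=12, slack=1)
Line 11: ['large'] (min_width=5, slack=8)
Line 12: ['hospital'] (min_width=8, slack=5)

Answer: | from storm  |
|    year     |
| photograph  |
|electric are |
| small bean  |
|cheese low an|
|chemistry as |
|   yellow    |
|  calendar   |
|mineral rock |
|    large    |
|  hospital   |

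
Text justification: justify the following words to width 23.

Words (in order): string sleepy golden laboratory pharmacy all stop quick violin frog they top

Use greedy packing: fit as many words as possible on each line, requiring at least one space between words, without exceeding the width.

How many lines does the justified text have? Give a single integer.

Answer: 4

Derivation:
Line 1: ['string', 'sleepy', 'golden'] (min_width=20, slack=3)
Line 2: ['laboratory', 'pharmacy', 'all'] (min_width=23, slack=0)
Line 3: ['stop', 'quick', 'violin', 'frog'] (min_width=22, slack=1)
Line 4: ['they', 'top'] (min_width=8, slack=15)
Total lines: 4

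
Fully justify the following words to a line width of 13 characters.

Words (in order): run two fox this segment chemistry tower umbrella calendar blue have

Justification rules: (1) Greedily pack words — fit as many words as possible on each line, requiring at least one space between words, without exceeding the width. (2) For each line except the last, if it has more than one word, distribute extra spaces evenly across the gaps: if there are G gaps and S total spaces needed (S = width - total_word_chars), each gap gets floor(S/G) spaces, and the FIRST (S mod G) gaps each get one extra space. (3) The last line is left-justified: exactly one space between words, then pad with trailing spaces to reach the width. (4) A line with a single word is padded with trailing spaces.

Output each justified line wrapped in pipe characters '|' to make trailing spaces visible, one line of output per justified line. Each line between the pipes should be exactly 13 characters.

Line 1: ['run', 'two', 'fox'] (min_width=11, slack=2)
Line 2: ['this', 'segment'] (min_width=12, slack=1)
Line 3: ['chemistry'] (min_width=9, slack=4)
Line 4: ['tower'] (min_width=5, slack=8)
Line 5: ['umbrella'] (min_width=8, slack=5)
Line 6: ['calendar', 'blue'] (min_width=13, slack=0)
Line 7: ['have'] (min_width=4, slack=9)

Answer: |run  two  fox|
|this  segment|
|chemistry    |
|tower        |
|umbrella     |
|calendar blue|
|have         |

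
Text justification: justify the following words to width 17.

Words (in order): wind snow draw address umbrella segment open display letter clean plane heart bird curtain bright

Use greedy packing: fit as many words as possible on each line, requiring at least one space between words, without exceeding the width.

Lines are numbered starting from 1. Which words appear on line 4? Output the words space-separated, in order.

Line 1: ['wind', 'snow', 'draw'] (min_width=14, slack=3)
Line 2: ['address', 'umbrella'] (min_width=16, slack=1)
Line 3: ['segment', 'open'] (min_width=12, slack=5)
Line 4: ['display', 'letter'] (min_width=14, slack=3)
Line 5: ['clean', 'plane', 'heart'] (min_width=17, slack=0)
Line 6: ['bird', 'curtain'] (min_width=12, slack=5)
Line 7: ['bright'] (min_width=6, slack=11)

Answer: display letter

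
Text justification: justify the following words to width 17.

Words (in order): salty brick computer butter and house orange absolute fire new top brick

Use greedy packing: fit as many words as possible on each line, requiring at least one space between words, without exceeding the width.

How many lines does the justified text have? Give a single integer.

Line 1: ['salty', 'brick'] (min_width=11, slack=6)
Line 2: ['computer', 'butter'] (min_width=15, slack=2)
Line 3: ['and', 'house', 'orange'] (min_width=16, slack=1)
Line 4: ['absolute', 'fire', 'new'] (min_width=17, slack=0)
Line 5: ['top', 'brick'] (min_width=9, slack=8)
Total lines: 5

Answer: 5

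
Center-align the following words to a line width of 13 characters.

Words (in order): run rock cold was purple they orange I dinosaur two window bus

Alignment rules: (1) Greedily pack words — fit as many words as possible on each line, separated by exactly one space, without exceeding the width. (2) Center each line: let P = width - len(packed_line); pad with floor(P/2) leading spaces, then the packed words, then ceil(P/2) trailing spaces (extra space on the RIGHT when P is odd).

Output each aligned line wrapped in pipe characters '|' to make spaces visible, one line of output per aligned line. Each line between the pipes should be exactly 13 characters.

Answer: |run rock cold|
| was purple  |
|they orange I|
|dinosaur two |
| window bus  |

Derivation:
Line 1: ['run', 'rock', 'cold'] (min_width=13, slack=0)
Line 2: ['was', 'purple'] (min_width=10, slack=3)
Line 3: ['they', 'orange', 'I'] (min_width=13, slack=0)
Line 4: ['dinosaur', 'two'] (min_width=12, slack=1)
Line 5: ['window', 'bus'] (min_width=10, slack=3)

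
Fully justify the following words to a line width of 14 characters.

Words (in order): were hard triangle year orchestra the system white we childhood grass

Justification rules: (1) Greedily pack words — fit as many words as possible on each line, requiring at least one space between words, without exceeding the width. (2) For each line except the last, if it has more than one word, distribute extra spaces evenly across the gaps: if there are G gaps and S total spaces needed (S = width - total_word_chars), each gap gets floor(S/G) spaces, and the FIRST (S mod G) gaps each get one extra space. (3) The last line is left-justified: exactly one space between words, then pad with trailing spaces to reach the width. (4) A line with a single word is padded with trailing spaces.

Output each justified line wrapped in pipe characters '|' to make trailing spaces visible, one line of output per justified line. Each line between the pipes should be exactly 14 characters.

Answer: |were      hard|
|triangle  year|
|orchestra  the|
|system   white|
|we   childhood|
|grass         |

Derivation:
Line 1: ['were', 'hard'] (min_width=9, slack=5)
Line 2: ['triangle', 'year'] (min_width=13, slack=1)
Line 3: ['orchestra', 'the'] (min_width=13, slack=1)
Line 4: ['system', 'white'] (min_width=12, slack=2)
Line 5: ['we', 'childhood'] (min_width=12, slack=2)
Line 6: ['grass'] (min_width=5, slack=9)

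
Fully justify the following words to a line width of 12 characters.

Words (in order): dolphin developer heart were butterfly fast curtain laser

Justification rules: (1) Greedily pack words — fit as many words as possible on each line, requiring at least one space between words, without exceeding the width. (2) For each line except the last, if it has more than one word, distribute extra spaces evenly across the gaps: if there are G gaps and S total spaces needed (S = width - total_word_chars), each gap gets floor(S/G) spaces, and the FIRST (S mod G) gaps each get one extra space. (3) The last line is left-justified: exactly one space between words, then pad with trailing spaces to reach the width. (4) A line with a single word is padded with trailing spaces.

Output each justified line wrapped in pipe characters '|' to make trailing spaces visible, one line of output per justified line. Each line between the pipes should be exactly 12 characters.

Line 1: ['dolphin'] (min_width=7, slack=5)
Line 2: ['developer'] (min_width=9, slack=3)
Line 3: ['heart', 'were'] (min_width=10, slack=2)
Line 4: ['butterfly'] (min_width=9, slack=3)
Line 5: ['fast', 'curtain'] (min_width=12, slack=0)
Line 6: ['laser'] (min_width=5, slack=7)

Answer: |dolphin     |
|developer   |
|heart   were|
|butterfly   |
|fast curtain|
|laser       |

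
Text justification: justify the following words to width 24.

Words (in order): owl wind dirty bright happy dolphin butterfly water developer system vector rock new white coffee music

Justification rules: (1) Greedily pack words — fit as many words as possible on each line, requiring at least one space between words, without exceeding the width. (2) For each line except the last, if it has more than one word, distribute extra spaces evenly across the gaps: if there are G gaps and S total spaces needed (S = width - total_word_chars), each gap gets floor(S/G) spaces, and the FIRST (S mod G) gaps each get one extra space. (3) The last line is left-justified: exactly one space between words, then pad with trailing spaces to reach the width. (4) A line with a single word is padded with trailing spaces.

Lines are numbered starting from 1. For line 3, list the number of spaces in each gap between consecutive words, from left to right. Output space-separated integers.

Answer: 2 2

Derivation:
Line 1: ['owl', 'wind', 'dirty', 'bright'] (min_width=21, slack=3)
Line 2: ['happy', 'dolphin', 'butterfly'] (min_width=23, slack=1)
Line 3: ['water', 'developer', 'system'] (min_width=22, slack=2)
Line 4: ['vector', 'rock', 'new', 'white'] (min_width=21, slack=3)
Line 5: ['coffee', 'music'] (min_width=12, slack=12)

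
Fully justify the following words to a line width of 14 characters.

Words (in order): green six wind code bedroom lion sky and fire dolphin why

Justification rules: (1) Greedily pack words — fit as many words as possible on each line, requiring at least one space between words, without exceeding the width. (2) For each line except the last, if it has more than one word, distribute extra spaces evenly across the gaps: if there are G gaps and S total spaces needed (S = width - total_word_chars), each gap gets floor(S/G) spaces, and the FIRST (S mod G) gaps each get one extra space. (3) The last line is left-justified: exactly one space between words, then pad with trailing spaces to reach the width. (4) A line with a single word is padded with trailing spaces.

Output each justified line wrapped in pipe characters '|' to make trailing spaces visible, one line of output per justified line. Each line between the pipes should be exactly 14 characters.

Answer: |green six wind|
|code   bedroom|
|lion  sky  and|
|fire   dolphin|
|why           |

Derivation:
Line 1: ['green', 'six', 'wind'] (min_width=14, slack=0)
Line 2: ['code', 'bedroom'] (min_width=12, slack=2)
Line 3: ['lion', 'sky', 'and'] (min_width=12, slack=2)
Line 4: ['fire', 'dolphin'] (min_width=12, slack=2)
Line 5: ['why'] (min_width=3, slack=11)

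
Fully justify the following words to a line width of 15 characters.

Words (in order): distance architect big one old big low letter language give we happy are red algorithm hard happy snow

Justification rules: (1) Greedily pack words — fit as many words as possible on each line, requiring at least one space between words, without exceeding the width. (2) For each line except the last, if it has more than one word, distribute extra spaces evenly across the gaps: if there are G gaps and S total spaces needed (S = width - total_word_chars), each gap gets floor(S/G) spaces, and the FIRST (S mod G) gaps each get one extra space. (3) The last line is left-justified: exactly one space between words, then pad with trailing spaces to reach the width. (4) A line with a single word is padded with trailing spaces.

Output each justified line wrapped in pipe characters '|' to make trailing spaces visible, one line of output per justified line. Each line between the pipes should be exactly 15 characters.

Answer: |distance       |
|architect   big|
|one old big low|
|letter language|
|give  we  happy|
|are         red|
|algorithm  hard|
|happy snow     |

Derivation:
Line 1: ['distance'] (min_width=8, slack=7)
Line 2: ['architect', 'big'] (min_width=13, slack=2)
Line 3: ['one', 'old', 'big', 'low'] (min_width=15, slack=0)
Line 4: ['letter', 'language'] (min_width=15, slack=0)
Line 5: ['give', 'we', 'happy'] (min_width=13, slack=2)
Line 6: ['are', 'red'] (min_width=7, slack=8)
Line 7: ['algorithm', 'hard'] (min_width=14, slack=1)
Line 8: ['happy', 'snow'] (min_width=10, slack=5)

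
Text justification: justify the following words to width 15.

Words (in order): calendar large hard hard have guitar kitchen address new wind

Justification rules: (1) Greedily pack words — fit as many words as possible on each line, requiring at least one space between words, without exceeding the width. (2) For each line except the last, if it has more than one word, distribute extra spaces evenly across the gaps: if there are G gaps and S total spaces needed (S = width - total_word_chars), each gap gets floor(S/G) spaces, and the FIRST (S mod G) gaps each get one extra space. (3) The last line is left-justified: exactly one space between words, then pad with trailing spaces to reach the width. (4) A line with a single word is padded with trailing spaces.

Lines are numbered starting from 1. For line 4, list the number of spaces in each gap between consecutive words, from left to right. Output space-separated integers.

Answer: 5

Derivation:
Line 1: ['calendar', 'large'] (min_width=14, slack=1)
Line 2: ['hard', 'hard', 'have'] (min_width=14, slack=1)
Line 3: ['guitar', 'kitchen'] (min_width=14, slack=1)
Line 4: ['address', 'new'] (min_width=11, slack=4)
Line 5: ['wind'] (min_width=4, slack=11)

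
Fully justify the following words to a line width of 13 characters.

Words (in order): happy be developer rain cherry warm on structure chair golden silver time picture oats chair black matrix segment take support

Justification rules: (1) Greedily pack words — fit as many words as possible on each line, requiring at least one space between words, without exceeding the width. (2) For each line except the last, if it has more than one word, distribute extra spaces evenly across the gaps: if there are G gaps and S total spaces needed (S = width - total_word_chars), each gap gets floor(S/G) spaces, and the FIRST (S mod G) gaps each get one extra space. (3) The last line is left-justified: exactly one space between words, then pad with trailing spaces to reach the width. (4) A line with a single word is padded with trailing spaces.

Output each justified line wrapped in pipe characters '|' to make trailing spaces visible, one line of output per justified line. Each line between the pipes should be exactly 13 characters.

Answer: |happy      be|
|developer    |
|rain   cherry|
|warm       on|
|structure    |
|chair  golden|
|silver   time|
|picture  oats|
|chair   black|
|matrix       |
|segment  take|
|support      |

Derivation:
Line 1: ['happy', 'be'] (min_width=8, slack=5)
Line 2: ['developer'] (min_width=9, slack=4)
Line 3: ['rain', 'cherry'] (min_width=11, slack=2)
Line 4: ['warm', 'on'] (min_width=7, slack=6)
Line 5: ['structure'] (min_width=9, slack=4)
Line 6: ['chair', 'golden'] (min_width=12, slack=1)
Line 7: ['silver', 'time'] (min_width=11, slack=2)
Line 8: ['picture', 'oats'] (min_width=12, slack=1)
Line 9: ['chair', 'black'] (min_width=11, slack=2)
Line 10: ['matrix'] (min_width=6, slack=7)
Line 11: ['segment', 'take'] (min_width=12, slack=1)
Line 12: ['support'] (min_width=7, slack=6)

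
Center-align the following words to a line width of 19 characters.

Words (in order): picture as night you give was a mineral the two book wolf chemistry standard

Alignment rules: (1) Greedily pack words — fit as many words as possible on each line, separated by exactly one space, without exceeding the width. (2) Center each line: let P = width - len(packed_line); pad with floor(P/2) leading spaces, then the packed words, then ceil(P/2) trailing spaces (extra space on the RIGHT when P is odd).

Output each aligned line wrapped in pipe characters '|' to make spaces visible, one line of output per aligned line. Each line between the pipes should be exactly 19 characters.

Answer: | picture as night  |
|  you give was a   |
|  mineral the two  |
|book wolf chemistry|
|     standard      |

Derivation:
Line 1: ['picture', 'as', 'night'] (min_width=16, slack=3)
Line 2: ['you', 'give', 'was', 'a'] (min_width=14, slack=5)
Line 3: ['mineral', 'the', 'two'] (min_width=15, slack=4)
Line 4: ['book', 'wolf', 'chemistry'] (min_width=19, slack=0)
Line 5: ['standard'] (min_width=8, slack=11)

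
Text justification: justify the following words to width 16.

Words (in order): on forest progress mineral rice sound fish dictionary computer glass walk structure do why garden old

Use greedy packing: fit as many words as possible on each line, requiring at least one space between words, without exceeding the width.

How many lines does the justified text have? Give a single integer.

Line 1: ['on', 'forest'] (min_width=9, slack=7)
Line 2: ['progress', 'mineral'] (min_width=16, slack=0)
Line 3: ['rice', 'sound', 'fish'] (min_width=15, slack=1)
Line 4: ['dictionary'] (min_width=10, slack=6)
Line 5: ['computer', 'glass'] (min_width=14, slack=2)
Line 6: ['walk', 'structure'] (min_width=14, slack=2)
Line 7: ['do', 'why', 'garden'] (min_width=13, slack=3)
Line 8: ['old'] (min_width=3, slack=13)
Total lines: 8

Answer: 8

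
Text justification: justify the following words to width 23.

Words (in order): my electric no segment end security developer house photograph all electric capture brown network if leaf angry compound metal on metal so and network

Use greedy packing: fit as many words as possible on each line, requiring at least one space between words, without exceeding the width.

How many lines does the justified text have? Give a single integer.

Line 1: ['my', 'electric', 'no', 'segment'] (min_width=22, slack=1)
Line 2: ['end', 'security', 'developer'] (min_width=22, slack=1)
Line 3: ['house', 'photograph', 'all'] (min_width=20, slack=3)
Line 4: ['electric', 'capture', 'brown'] (min_width=22, slack=1)
Line 5: ['network', 'if', 'leaf', 'angry'] (min_width=21, slack=2)
Line 6: ['compound', 'metal', 'on', 'metal'] (min_width=23, slack=0)
Line 7: ['so', 'and', 'network'] (min_width=14, slack=9)
Total lines: 7

Answer: 7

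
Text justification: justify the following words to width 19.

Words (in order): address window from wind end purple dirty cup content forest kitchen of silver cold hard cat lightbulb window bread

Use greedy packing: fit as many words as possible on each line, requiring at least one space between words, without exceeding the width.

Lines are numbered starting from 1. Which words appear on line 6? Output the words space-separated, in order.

Line 1: ['address', 'window', 'from'] (min_width=19, slack=0)
Line 2: ['wind', 'end', 'purple'] (min_width=15, slack=4)
Line 3: ['dirty', 'cup', 'content'] (min_width=17, slack=2)
Line 4: ['forest', 'kitchen', 'of'] (min_width=17, slack=2)
Line 5: ['silver', 'cold', 'hard'] (min_width=16, slack=3)
Line 6: ['cat', 'lightbulb'] (min_width=13, slack=6)
Line 7: ['window', 'bread'] (min_width=12, slack=7)

Answer: cat lightbulb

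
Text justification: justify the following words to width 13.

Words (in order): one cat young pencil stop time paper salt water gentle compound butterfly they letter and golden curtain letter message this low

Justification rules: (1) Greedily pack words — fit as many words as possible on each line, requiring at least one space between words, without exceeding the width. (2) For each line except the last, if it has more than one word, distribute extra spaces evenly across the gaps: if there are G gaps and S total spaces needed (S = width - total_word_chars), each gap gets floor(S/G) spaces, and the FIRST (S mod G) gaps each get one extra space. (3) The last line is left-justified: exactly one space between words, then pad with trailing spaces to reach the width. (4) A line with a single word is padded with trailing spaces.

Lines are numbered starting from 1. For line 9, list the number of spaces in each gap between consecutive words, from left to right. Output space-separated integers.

Line 1: ['one', 'cat', 'young'] (min_width=13, slack=0)
Line 2: ['pencil', 'stop'] (min_width=11, slack=2)
Line 3: ['time', 'paper'] (min_width=10, slack=3)
Line 4: ['salt', 'water'] (min_width=10, slack=3)
Line 5: ['gentle'] (min_width=6, slack=7)
Line 6: ['compound'] (min_width=8, slack=5)
Line 7: ['butterfly'] (min_width=9, slack=4)
Line 8: ['they', 'letter'] (min_width=11, slack=2)
Line 9: ['and', 'golden'] (min_width=10, slack=3)
Line 10: ['curtain'] (min_width=7, slack=6)
Line 11: ['letter'] (min_width=6, slack=7)
Line 12: ['message', 'this'] (min_width=12, slack=1)
Line 13: ['low'] (min_width=3, slack=10)

Answer: 4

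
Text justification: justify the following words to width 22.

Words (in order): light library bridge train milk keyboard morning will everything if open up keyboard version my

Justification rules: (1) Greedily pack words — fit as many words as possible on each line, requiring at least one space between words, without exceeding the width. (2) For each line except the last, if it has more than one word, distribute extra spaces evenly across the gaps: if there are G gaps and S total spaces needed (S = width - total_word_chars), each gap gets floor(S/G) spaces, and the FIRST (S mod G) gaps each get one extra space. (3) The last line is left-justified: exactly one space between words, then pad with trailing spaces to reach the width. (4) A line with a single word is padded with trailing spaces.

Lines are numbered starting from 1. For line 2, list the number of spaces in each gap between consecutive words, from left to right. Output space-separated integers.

Line 1: ['light', 'library', 'bridge'] (min_width=20, slack=2)
Line 2: ['train', 'milk', 'keyboard'] (min_width=19, slack=3)
Line 3: ['morning', 'will'] (min_width=12, slack=10)
Line 4: ['everything', 'if', 'open', 'up'] (min_width=21, slack=1)
Line 5: ['keyboard', 'version', 'my'] (min_width=19, slack=3)

Answer: 3 2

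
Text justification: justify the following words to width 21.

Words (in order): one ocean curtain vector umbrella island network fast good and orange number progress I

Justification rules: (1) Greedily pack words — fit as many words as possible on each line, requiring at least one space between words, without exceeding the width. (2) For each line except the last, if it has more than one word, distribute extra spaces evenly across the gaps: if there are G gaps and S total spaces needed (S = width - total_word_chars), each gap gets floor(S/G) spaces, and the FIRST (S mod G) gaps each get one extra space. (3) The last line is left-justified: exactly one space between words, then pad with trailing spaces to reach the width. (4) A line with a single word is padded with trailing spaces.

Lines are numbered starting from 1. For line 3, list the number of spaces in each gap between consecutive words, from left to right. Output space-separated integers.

Line 1: ['one', 'ocean', 'curtain'] (min_width=17, slack=4)
Line 2: ['vector', 'umbrella'] (min_width=15, slack=6)
Line 3: ['island', 'network', 'fast'] (min_width=19, slack=2)
Line 4: ['good', 'and', 'orange'] (min_width=15, slack=6)
Line 5: ['number', 'progress', 'I'] (min_width=17, slack=4)

Answer: 2 2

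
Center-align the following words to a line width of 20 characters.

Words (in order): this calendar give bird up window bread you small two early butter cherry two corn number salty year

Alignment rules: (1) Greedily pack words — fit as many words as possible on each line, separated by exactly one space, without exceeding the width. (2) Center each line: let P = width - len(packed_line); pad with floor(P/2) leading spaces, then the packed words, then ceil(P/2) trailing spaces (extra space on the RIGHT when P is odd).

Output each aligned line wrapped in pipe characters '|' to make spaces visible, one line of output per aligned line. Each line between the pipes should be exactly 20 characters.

Line 1: ['this', 'calendar', 'give'] (min_width=18, slack=2)
Line 2: ['bird', 'up', 'window', 'bread'] (min_width=20, slack=0)
Line 3: ['you', 'small', 'two', 'early'] (min_width=19, slack=1)
Line 4: ['butter', 'cherry', 'two'] (min_width=17, slack=3)
Line 5: ['corn', 'number', 'salty'] (min_width=17, slack=3)
Line 6: ['year'] (min_width=4, slack=16)

Answer: | this calendar give |
|bird up window bread|
|you small two early |
| butter cherry two  |
| corn number salty  |
|        year        |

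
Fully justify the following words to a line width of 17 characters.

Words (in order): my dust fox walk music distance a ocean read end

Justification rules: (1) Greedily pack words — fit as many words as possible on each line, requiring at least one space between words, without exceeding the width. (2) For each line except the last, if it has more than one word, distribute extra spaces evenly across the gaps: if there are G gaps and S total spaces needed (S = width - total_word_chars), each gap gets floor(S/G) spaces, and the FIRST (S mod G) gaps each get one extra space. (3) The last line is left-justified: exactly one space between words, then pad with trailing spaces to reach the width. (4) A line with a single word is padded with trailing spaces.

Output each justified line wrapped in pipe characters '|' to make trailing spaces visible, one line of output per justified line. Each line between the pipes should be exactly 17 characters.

Line 1: ['my', 'dust', 'fox', 'walk'] (min_width=16, slack=1)
Line 2: ['music', 'distance', 'a'] (min_width=16, slack=1)
Line 3: ['ocean', 'read', 'end'] (min_width=14, slack=3)

Answer: |my  dust fox walk|
|music  distance a|
|ocean read end   |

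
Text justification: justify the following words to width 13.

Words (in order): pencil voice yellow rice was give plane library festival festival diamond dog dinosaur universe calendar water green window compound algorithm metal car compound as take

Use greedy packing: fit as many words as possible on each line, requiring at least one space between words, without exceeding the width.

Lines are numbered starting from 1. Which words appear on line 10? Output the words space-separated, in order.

Line 1: ['pencil', 'voice'] (min_width=12, slack=1)
Line 2: ['yellow', 'rice'] (min_width=11, slack=2)
Line 3: ['was', 'give'] (min_width=8, slack=5)
Line 4: ['plane', 'library'] (min_width=13, slack=0)
Line 5: ['festival'] (min_width=8, slack=5)
Line 6: ['festival'] (min_width=8, slack=5)
Line 7: ['diamond', 'dog'] (min_width=11, slack=2)
Line 8: ['dinosaur'] (min_width=8, slack=5)
Line 9: ['universe'] (min_width=8, slack=5)
Line 10: ['calendar'] (min_width=8, slack=5)
Line 11: ['water', 'green'] (min_width=11, slack=2)
Line 12: ['window'] (min_width=6, slack=7)
Line 13: ['compound'] (min_width=8, slack=5)
Line 14: ['algorithm'] (min_width=9, slack=4)
Line 15: ['metal', 'car'] (min_width=9, slack=4)
Line 16: ['compound', 'as'] (min_width=11, slack=2)
Line 17: ['take'] (min_width=4, slack=9)

Answer: calendar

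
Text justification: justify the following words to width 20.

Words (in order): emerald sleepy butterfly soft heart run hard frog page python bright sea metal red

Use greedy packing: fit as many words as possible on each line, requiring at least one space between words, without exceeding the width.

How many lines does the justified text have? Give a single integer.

Answer: 5

Derivation:
Line 1: ['emerald', 'sleepy'] (min_width=14, slack=6)
Line 2: ['butterfly', 'soft', 'heart'] (min_width=20, slack=0)
Line 3: ['run', 'hard', 'frog', 'page'] (min_width=18, slack=2)
Line 4: ['python', 'bright', 'sea'] (min_width=17, slack=3)
Line 5: ['metal', 'red'] (min_width=9, slack=11)
Total lines: 5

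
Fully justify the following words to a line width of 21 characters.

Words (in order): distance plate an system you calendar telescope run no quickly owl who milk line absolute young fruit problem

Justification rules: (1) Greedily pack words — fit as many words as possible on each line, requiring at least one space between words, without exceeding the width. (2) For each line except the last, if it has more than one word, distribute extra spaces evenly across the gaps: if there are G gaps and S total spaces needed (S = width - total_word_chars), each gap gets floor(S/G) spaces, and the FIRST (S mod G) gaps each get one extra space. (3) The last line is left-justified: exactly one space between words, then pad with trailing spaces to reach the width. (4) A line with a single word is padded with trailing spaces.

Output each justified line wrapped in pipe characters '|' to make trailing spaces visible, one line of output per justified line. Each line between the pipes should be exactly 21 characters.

Answer: |distance   plate   an|
|system  you  calendar|
|telescope    run   no|
|quickly  owl who milk|
|line  absolute  young|
|fruit problem        |

Derivation:
Line 1: ['distance', 'plate', 'an'] (min_width=17, slack=4)
Line 2: ['system', 'you', 'calendar'] (min_width=19, slack=2)
Line 3: ['telescope', 'run', 'no'] (min_width=16, slack=5)
Line 4: ['quickly', 'owl', 'who', 'milk'] (min_width=20, slack=1)
Line 5: ['line', 'absolute', 'young'] (min_width=19, slack=2)
Line 6: ['fruit', 'problem'] (min_width=13, slack=8)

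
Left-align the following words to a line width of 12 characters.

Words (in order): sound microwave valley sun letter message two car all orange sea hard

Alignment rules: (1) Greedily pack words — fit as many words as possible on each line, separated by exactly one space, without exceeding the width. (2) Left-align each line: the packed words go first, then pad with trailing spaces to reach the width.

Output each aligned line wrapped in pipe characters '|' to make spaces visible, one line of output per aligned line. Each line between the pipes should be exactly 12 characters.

Answer: |sound       |
|microwave   |
|valley sun  |
|letter      |
|message two |
|car all     |
|orange sea  |
|hard        |

Derivation:
Line 1: ['sound'] (min_width=5, slack=7)
Line 2: ['microwave'] (min_width=9, slack=3)
Line 3: ['valley', 'sun'] (min_width=10, slack=2)
Line 4: ['letter'] (min_width=6, slack=6)
Line 5: ['message', 'two'] (min_width=11, slack=1)
Line 6: ['car', 'all'] (min_width=7, slack=5)
Line 7: ['orange', 'sea'] (min_width=10, slack=2)
Line 8: ['hard'] (min_width=4, slack=8)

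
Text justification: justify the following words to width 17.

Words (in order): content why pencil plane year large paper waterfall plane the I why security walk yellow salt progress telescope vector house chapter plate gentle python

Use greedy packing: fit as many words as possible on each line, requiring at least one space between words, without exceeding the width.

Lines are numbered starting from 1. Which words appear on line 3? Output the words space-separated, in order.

Answer: large paper

Derivation:
Line 1: ['content', 'why'] (min_width=11, slack=6)
Line 2: ['pencil', 'plane', 'year'] (min_width=17, slack=0)
Line 3: ['large', 'paper'] (min_width=11, slack=6)
Line 4: ['waterfall', 'plane'] (min_width=15, slack=2)
Line 5: ['the', 'I', 'why'] (min_width=9, slack=8)
Line 6: ['security', 'walk'] (min_width=13, slack=4)
Line 7: ['yellow', 'salt'] (min_width=11, slack=6)
Line 8: ['progress'] (min_width=8, slack=9)
Line 9: ['telescope', 'vector'] (min_width=16, slack=1)
Line 10: ['house', 'chapter'] (min_width=13, slack=4)
Line 11: ['plate', 'gentle'] (min_width=12, slack=5)
Line 12: ['python'] (min_width=6, slack=11)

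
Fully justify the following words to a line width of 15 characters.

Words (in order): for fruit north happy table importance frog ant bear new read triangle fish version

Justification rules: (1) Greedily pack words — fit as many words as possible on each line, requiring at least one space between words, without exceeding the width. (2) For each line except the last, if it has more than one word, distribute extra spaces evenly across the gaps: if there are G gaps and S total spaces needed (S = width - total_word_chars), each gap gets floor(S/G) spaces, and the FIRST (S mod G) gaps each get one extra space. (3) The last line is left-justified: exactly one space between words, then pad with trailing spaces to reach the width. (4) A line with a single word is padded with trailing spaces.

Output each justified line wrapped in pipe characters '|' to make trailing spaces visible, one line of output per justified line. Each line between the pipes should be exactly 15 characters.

Answer: |for fruit north|
|happy     table|
|importance frog|
|ant   bear  new|
|read   triangle|
|fish version   |

Derivation:
Line 1: ['for', 'fruit', 'north'] (min_width=15, slack=0)
Line 2: ['happy', 'table'] (min_width=11, slack=4)
Line 3: ['importance', 'frog'] (min_width=15, slack=0)
Line 4: ['ant', 'bear', 'new'] (min_width=12, slack=3)
Line 5: ['read', 'triangle'] (min_width=13, slack=2)
Line 6: ['fish', 'version'] (min_width=12, slack=3)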